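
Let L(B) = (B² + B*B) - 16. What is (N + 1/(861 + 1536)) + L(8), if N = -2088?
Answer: -4736471/2397 ≈ -1976.0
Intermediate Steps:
L(B) = -16 + 2*B² (L(B) = (B² + B²) - 16 = 2*B² - 16 = -16 + 2*B²)
(N + 1/(861 + 1536)) + L(8) = (-2088 + 1/(861 + 1536)) + (-16 + 2*8²) = (-2088 + 1/2397) + (-16 + 2*64) = (-2088 + 1/2397) + (-16 + 128) = -5004935/2397 + 112 = -4736471/2397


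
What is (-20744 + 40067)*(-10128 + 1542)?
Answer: -165907278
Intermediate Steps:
(-20744 + 40067)*(-10128 + 1542) = 19323*(-8586) = -165907278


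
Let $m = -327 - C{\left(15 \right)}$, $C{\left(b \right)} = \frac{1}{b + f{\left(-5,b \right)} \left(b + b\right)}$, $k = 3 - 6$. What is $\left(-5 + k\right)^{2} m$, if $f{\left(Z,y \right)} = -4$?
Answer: $- \frac{2197376}{105} \approx -20927.0$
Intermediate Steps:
$k = -3$ ($k = 3 - 6 = -3$)
$C{\left(b \right)} = - \frac{1}{7 b}$ ($C{\left(b \right)} = \frac{1}{b - 4 \left(b + b\right)} = \frac{1}{b - 4 \cdot 2 b} = \frac{1}{b - 8 b} = \frac{1}{\left(-7\right) b} = - \frac{1}{7 b}$)
$m = - \frac{34334}{105}$ ($m = -327 - - \frac{1}{7 \cdot 15} = -327 - \left(- \frac{1}{7}\right) \frac{1}{15} = -327 - - \frac{1}{105} = -327 + \frac{1}{105} = - \frac{34334}{105} \approx -326.99$)
$\left(-5 + k\right)^{2} m = \left(-5 - 3\right)^{2} \left(- \frac{34334}{105}\right) = \left(-8\right)^{2} \left(- \frac{34334}{105}\right) = 64 \left(- \frac{34334}{105}\right) = - \frac{2197376}{105}$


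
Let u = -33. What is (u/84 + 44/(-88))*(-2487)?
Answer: 62175/28 ≈ 2220.5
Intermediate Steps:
(u/84 + 44/(-88))*(-2487) = (-33/84 + 44/(-88))*(-2487) = (-33*1/84 + 44*(-1/88))*(-2487) = (-11/28 - ½)*(-2487) = -25/28*(-2487) = 62175/28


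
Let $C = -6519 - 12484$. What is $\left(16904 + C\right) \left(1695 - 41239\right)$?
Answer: $83002856$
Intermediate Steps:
$C = -19003$ ($C = -6519 - 12484 = -19003$)
$\left(16904 + C\right) \left(1695 - 41239\right) = \left(16904 - 19003\right) \left(1695 - 41239\right) = \left(-2099\right) \left(-39544\right) = 83002856$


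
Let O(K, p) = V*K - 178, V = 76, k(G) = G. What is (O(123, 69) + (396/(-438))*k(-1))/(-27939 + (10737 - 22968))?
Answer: -334738/1466205 ≈ -0.22830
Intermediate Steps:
O(K, p) = -178 + 76*K (O(K, p) = 76*K - 178 = -178 + 76*K)
(O(123, 69) + (396/(-438))*k(-1))/(-27939 + (10737 - 22968)) = ((-178 + 76*123) + (396/(-438))*(-1))/(-27939 + (10737 - 22968)) = ((-178 + 9348) + (396*(-1/438))*(-1))/(-27939 - 12231) = (9170 - 66/73*(-1))/(-40170) = (9170 + 66/73)*(-1/40170) = (669476/73)*(-1/40170) = -334738/1466205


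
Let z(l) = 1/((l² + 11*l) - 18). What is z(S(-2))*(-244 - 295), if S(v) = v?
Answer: 539/36 ≈ 14.972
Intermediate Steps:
z(l) = 1/(-18 + l² + 11*l)
z(S(-2))*(-244 - 295) = (-244 - 295)/(-18 + (-2)² + 11*(-2)) = -539/(-18 + 4 - 22) = -539/(-36) = -1/36*(-539) = 539/36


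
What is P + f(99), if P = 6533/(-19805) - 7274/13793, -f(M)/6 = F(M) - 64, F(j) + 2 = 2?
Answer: 104663248921/273170365 ≈ 383.14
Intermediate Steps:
F(j) = 0 (F(j) = -2 + 2 = 0)
f(M) = 384 (f(M) = -6*(0 - 64) = -6*(-64) = 384)
P = -234171239/273170365 (P = 6533*(-1/19805) - 7274*1/13793 = -6533/19805 - 7274/13793 = -234171239/273170365 ≈ -0.85723)
P + f(99) = -234171239/273170365 + 384 = 104663248921/273170365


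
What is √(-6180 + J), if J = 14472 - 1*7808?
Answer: 22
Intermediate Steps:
J = 6664 (J = 14472 - 7808 = 6664)
√(-6180 + J) = √(-6180 + 6664) = √484 = 22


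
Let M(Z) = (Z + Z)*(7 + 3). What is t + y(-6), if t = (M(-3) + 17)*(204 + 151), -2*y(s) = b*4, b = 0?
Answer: -15265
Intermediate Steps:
M(Z) = 20*Z (M(Z) = (2*Z)*10 = 20*Z)
y(s) = 0 (y(s) = -0*4 = -1/2*0 = 0)
t = -15265 (t = (20*(-3) + 17)*(204 + 151) = (-60 + 17)*355 = -43*355 = -15265)
t + y(-6) = -15265 + 0 = -15265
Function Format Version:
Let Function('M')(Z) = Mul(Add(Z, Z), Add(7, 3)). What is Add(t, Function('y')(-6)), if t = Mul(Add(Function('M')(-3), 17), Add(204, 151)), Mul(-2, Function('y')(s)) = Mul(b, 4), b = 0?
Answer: -15265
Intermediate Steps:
Function('M')(Z) = Mul(20, Z) (Function('M')(Z) = Mul(Mul(2, Z), 10) = Mul(20, Z))
Function('y')(s) = 0 (Function('y')(s) = Mul(Rational(-1, 2), Mul(0, 4)) = Mul(Rational(-1, 2), 0) = 0)
t = -15265 (t = Mul(Add(Mul(20, -3), 17), Add(204, 151)) = Mul(Add(-60, 17), 355) = Mul(-43, 355) = -15265)
Add(t, Function('y')(-6)) = Add(-15265, 0) = -15265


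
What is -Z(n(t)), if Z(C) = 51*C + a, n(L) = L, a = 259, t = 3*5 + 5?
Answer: -1279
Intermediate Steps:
t = 20 (t = 15 + 5 = 20)
Z(C) = 259 + 51*C (Z(C) = 51*C + 259 = 259 + 51*C)
-Z(n(t)) = -(259 + 51*20) = -(259 + 1020) = -1*1279 = -1279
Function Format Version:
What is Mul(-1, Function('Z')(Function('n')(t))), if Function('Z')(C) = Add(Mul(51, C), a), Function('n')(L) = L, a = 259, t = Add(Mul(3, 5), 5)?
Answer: -1279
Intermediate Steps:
t = 20 (t = Add(15, 5) = 20)
Function('Z')(C) = Add(259, Mul(51, C)) (Function('Z')(C) = Add(Mul(51, C), 259) = Add(259, Mul(51, C)))
Mul(-1, Function('Z')(Function('n')(t))) = Mul(-1, Add(259, Mul(51, 20))) = Mul(-1, Add(259, 1020)) = Mul(-1, 1279) = -1279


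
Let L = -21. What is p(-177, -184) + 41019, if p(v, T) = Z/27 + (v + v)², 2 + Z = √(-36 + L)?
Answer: 4491043/27 + I*√57/27 ≈ 1.6634e+5 + 0.27962*I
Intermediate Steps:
Z = -2 + I*√57 (Z = -2 + √(-36 - 21) = -2 + √(-57) = -2 + I*√57 ≈ -2.0 + 7.5498*I)
p(v, T) = -2/27 + 4*v² + I*√57/27 (p(v, T) = (-2 + I*√57)/27 + (v + v)² = (-2 + I*√57)*(1/27) + (2*v)² = (-2/27 + I*√57/27) + 4*v² = -2/27 + 4*v² + I*√57/27)
p(-177, -184) + 41019 = (-2/27 + 4*(-177)² + I*√57/27) + 41019 = (-2/27 + 4*31329 + I*√57/27) + 41019 = (-2/27 + 125316 + I*√57/27) + 41019 = (3383530/27 + I*√57/27) + 41019 = 4491043/27 + I*√57/27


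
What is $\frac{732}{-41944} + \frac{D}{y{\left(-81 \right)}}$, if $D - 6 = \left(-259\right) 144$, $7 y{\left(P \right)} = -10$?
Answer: $\frac{273715875}{10486} \approx 26103.0$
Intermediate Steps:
$y{\left(P \right)} = - \frac{10}{7}$ ($y{\left(P \right)} = \frac{1}{7} \left(-10\right) = - \frac{10}{7}$)
$D = -37290$ ($D = 6 - 37296 = -37290$)
$\frac{732}{-41944} + \frac{D}{y{\left(-81 \right)}} = \frac{732}{-41944} - \frac{37290}{- \frac{10}{7}} = 732 \left(- \frac{1}{41944}\right) - -26103 = - \frac{183}{10486} + 26103 = \frac{273715875}{10486}$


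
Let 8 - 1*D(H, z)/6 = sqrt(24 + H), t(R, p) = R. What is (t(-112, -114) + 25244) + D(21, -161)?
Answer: 25180 - 18*sqrt(5) ≈ 25140.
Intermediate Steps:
D(H, z) = 48 - 6*sqrt(24 + H)
(t(-112, -114) + 25244) + D(21, -161) = (-112 + 25244) + (48 - 6*sqrt(24 + 21)) = 25132 + (48 - 18*sqrt(5)) = 25180 - 18*sqrt(5)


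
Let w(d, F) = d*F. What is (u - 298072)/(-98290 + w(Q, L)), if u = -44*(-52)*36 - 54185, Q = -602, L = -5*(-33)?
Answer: 269889/197620 ≈ 1.3657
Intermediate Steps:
L = 165
w(d, F) = F*d
u = 28183 (u = 2288*36 - 54185 = 82368 - 54185 = 28183)
(u - 298072)/(-98290 + w(Q, L)) = (28183 - 298072)/(-98290 + 165*(-602)) = -269889/(-98290 - 99330) = -269889/(-197620) = -269889*(-1/197620) = 269889/197620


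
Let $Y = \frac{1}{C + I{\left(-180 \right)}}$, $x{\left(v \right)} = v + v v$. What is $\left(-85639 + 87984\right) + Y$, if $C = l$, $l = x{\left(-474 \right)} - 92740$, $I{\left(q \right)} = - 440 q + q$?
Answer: $\frac{493580291}{210482} \approx 2345.0$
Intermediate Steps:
$I{\left(q \right)} = - 439 q$
$x{\left(v \right)} = v + v^{2}$
$l = 131462$ ($l = - 474 \left(1 - 474\right) - 92740 = \left(-474\right) \left(-473\right) - 92740 = 224202 - 92740 = 131462$)
$C = 131462$
$Y = \frac{1}{210482}$ ($Y = \frac{1}{131462 - -79020} = \frac{1}{131462 + 79020} = \frac{1}{210482} \approx 4.751 \cdot 10^{-6}$)
$\left(-85639 + 87984\right) + Y = \left(-85639 + 87984\right) + \frac{1}{210482} = 2345 + \frac{1}{210482} = \frac{493580291}{210482}$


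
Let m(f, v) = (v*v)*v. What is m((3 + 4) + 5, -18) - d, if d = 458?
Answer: -6290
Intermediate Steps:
m(f, v) = v**3 (m(f, v) = v**2*v = v**3)
m((3 + 4) + 5, -18) - d = (-18)**3 - 1*458 = -5832 - 458 = -6290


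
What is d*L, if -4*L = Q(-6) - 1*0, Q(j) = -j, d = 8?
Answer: -12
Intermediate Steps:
L = -3/2 (L = -(-1*(-6) - 1*0)/4 = -(6 + 0)/4 = -1/4*6 = -3/2 ≈ -1.5000)
d*L = 8*(-3/2) = -12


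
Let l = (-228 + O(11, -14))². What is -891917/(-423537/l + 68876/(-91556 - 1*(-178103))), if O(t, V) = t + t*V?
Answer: 10624886008786959/27175695223 ≈ 3.9097e+5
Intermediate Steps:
O(t, V) = t + V*t
l = 137641 (l = (-228 + 11*(1 - 14))² = (-228 + 11*(-13))² = (-228 - 143)² = (-371)² = 137641)
-891917/(-423537/l + 68876/(-91556 - 1*(-178103))) = -891917/(-423537/137641 + 68876/(-91556 - 1*(-178103))) = -891917/(-423537*1/137641 + 68876/(-91556 + 178103)) = -891917/(-423537/137641 + 68876/86547) = -891917/(-27175695223/11912415627) = -891917*(-11912415627/27175695223) = 10624886008786959/27175695223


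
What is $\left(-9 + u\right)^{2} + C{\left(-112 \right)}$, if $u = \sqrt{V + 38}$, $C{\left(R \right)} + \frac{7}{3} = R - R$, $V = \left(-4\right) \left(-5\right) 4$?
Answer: $\frac{590}{3} - 18 \sqrt{118} \approx 1.1366$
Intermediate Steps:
$V = 80$ ($V = 20 \cdot 4 = 80$)
$C{\left(R \right)} = - \frac{7}{3}$ ($C{\left(R \right)} = - \frac{7}{3} + \left(R - R\right) = - \frac{7}{3} + 0 = - \frac{7}{3}$)
$u = \sqrt{118}$ ($u = \sqrt{80 + 38} = \sqrt{118} \approx 10.863$)
$\left(-9 + u\right)^{2} + C{\left(-112 \right)} = \left(-9 + \sqrt{118}\right)^{2} - \frac{7}{3} = - \frac{7}{3} + \left(-9 + \sqrt{118}\right)^{2}$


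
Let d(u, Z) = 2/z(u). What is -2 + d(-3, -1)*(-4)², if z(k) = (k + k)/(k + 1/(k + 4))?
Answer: 26/3 ≈ 8.6667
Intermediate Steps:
z(k) = 2*k/(k + 1/(4 + k)) (z(k) = (2*k)/(k + 1/(4 + k)) = 2*k/(k + 1/(4 + k)))
d(u, Z) = (1 + u² + 4*u)/(u*(4 + u)) (d(u, Z) = 2/((2*u*(4 + u)/(1 + u² + 4*u))) = 2*((1 + u² + 4*u)/(2*u*(4 + u))) = (1 + u² + 4*u)/(u*(4 + u)))
-2 + d(-3, -1)*(-4)² = -2 + ((1 + (-3)² + 4*(-3))/((-3)*(4 - 3)))*(-4)² = -2 - ⅓*(1 + 9 - 12)/1*16 = -2 - ⅓*1*(-2)*16 = -2 + (⅔)*16 = -2 + 32/3 = 26/3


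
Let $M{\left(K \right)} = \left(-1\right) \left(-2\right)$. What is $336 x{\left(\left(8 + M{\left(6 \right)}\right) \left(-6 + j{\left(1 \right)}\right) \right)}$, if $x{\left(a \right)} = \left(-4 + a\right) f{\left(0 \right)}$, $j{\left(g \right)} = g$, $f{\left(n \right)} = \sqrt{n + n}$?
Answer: $0$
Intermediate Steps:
$M{\left(K \right)} = 2$
$f{\left(n \right)} = \sqrt{2} \sqrt{n}$ ($f{\left(n \right)} = \sqrt{2 n} = \sqrt{2} \sqrt{n}$)
$x{\left(a \right)} = 0$ ($x{\left(a \right)} = \left(-4 + a\right) \sqrt{2} \sqrt{0} = \left(-4 + a\right) \sqrt{2} \cdot 0 = \left(-4 + a\right) 0 = 0$)
$336 x{\left(\left(8 + M{\left(6 \right)}\right) \left(-6 + j{\left(1 \right)}\right) \right)} = 336 \cdot 0 = 0$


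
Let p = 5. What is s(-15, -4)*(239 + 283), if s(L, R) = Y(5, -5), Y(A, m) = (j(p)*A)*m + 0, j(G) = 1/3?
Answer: -4350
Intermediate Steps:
j(G) = ⅓
Y(A, m) = A*m/3 (Y(A, m) = (A/3)*m + 0 = A*m/3 + 0 = A*m/3)
s(L, R) = -25/3 (s(L, R) = (⅓)*5*(-5) = -25/3)
s(-15, -4)*(239 + 283) = -25*(239 + 283)/3 = -25/3*522 = -4350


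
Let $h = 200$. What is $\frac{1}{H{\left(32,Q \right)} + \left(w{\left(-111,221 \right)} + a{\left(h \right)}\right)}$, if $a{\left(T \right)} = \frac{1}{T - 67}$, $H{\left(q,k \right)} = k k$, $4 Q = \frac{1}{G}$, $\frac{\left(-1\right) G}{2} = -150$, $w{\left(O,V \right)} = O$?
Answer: $- \frac{191520000}{21257279867} \approx -0.0090096$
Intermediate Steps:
$G = 300$ ($G = \left(-2\right) \left(-150\right) = 300$)
$Q = \frac{1}{1200}$ ($Q = \frac{1}{4 \cdot 300} = \frac{1}{4} \cdot \frac{1}{300} = \frac{1}{1200} \approx 0.00083333$)
$H{\left(q,k \right)} = k^{2}$
$a{\left(T \right)} = \frac{1}{-67 + T}$ ($a{\left(T \right)} = \frac{1}{T - 67} = \frac{1}{-67 + T}$)
$\frac{1}{H{\left(32,Q \right)} + \left(w{\left(-111,221 \right)} + a{\left(h \right)}\right)} = \frac{1}{\left(\frac{1}{1200}\right)^{2} - \left(111 - \frac{1}{-67 + 200}\right)} = \frac{1}{\frac{1}{1440000} - \left(111 - \frac{1}{133}\right)} = \frac{1}{\frac{1}{1440000} + \left(-111 + \frac{1}{133}\right)} = \frac{1}{\frac{1}{1440000} - \frac{14762}{133}} = \frac{1}{- \frac{21257279867}{191520000}} = - \frac{191520000}{21257279867}$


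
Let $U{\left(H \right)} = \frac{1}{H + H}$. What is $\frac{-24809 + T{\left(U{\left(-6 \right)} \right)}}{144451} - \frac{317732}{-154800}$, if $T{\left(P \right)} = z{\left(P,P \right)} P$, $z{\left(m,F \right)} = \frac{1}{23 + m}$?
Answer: $\frac{23130949253}{12298558140} \approx 1.8808$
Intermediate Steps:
$U{\left(H \right)} = \frac{1}{2 H}$
$T{\left(P \right)} = \frac{P}{23 + P}$
$\frac{-24809 + T{\left(U{\left(-6 \right)} \right)}}{144451} - \frac{317732}{-154800} = \frac{-24809 + \frac{\frac{1}{2} \frac{1}{-6}}{23 + \frac{1}{2 \left(-6\right)}}}{144451} - \frac{317732}{-154800} = \left(-24809 + \frac{\frac{1}{2} \left(- \frac{1}{6}\right)}{23 + \frac{1}{2} \left(- \frac{1}{6}\right)}\right) \frac{1}{144451} - - \frac{79433}{38700} = \left(-24809 - \frac{1}{12 \left(23 - \frac{1}{12}\right)}\right) \frac{1}{144451} + \frac{79433}{38700} = \left(-24809 - \frac{1}{12 \cdot \frac{275}{12}}\right) \frac{1}{144451} + \frac{79433}{38700} = \left(-24809 - \frac{1}{275}\right) \frac{1}{144451} + \frac{79433}{38700} = \left(- \frac{6822476}{275}\right) \frac{1}{144451} + \frac{79433}{38700} = - \frac{6822476}{39724025} + \frac{79433}{38700} = \frac{23130949253}{12298558140}$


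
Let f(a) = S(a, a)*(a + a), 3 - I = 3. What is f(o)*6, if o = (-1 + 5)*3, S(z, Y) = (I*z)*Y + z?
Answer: 1728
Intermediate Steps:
I = 0 (I = 3 - 1*3 = 3 - 3 = 0)
S(z, Y) = z (S(z, Y) = (0*z)*Y + z = 0*Y + z = 0 + z = z)
o = 12 (o = 4*3 = 12)
f(a) = 2*a² (f(a) = a*(a + a) = a*(2*a) = 2*a²)
f(o)*6 = (2*12²)*6 = (2*144)*6 = 288*6 = 1728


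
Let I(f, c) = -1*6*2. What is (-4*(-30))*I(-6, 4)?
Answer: -1440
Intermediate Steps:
I(f, c) = -12 (I(f, c) = -6*2 = -12)
(-4*(-30))*I(-6, 4) = -4*(-30)*(-12) = 120*(-12) = -1440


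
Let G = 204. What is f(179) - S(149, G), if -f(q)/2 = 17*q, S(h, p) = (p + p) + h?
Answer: -6643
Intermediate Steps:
S(h, p) = h + 2*p (S(h, p) = 2*p + h = h + 2*p)
f(q) = -34*q
f(179) - S(149, G) = -34*179 - (149 + 2*204) = -6086 - (149 + 408) = -6086 - 1*557 = -6086 - 557 = -6643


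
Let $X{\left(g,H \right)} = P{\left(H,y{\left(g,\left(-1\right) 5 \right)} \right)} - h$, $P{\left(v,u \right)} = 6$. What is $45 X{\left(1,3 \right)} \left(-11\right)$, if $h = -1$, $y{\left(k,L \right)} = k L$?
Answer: $-3465$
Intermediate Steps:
$y{\left(k,L \right)} = L k$
$X{\left(g,H \right)} = 7$ ($X{\left(g,H \right)} = 6 - -1 = 6 + 1 = 7$)
$45 X{\left(1,3 \right)} \left(-11\right) = 45 \cdot 7 \left(-11\right) = 315 \left(-11\right) = -3465$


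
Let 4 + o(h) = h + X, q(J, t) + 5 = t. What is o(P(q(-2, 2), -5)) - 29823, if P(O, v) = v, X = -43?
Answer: -29875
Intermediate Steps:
q(J, t) = -5 + t
o(h) = -47 + h (o(h) = -4 + (h - 43) = -4 + (-43 + h) = -47 + h)
o(P(q(-2, 2), -5)) - 29823 = (-47 - 5) - 29823 = -52 - 29823 = -29875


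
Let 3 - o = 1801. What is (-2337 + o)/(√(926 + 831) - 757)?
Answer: 3130195/571292 + 4135*√1757/571292 ≈ 5.7825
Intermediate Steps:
o = -1798 (o = 3 - 1*1801 = 3 - 1801 = -1798)
(-2337 + o)/(√(926 + 831) - 757) = (-2337 - 1798)/(√(926 + 831) - 757) = -4135/(√1757 - 757) = -4135/(-757 + √1757)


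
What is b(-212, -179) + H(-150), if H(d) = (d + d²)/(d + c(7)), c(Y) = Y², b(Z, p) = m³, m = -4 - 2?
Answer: -44166/101 ≈ -437.29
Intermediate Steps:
m = -6
b(Z, p) = -216 (b(Z, p) = (-6)³ = -216)
H(d) = (d + d²)/(49 + d) (H(d) = (d + d²)/(d + 7²) = (d + d²)/(d + 49) = (d + d²)/(49 + d))
b(-212, -179) + H(-150) = -216 - 150*(1 - 150)/(49 - 150) = -216 - 150*(-149)/(-101) = -216 - 150*(-1/101)*(-149) = -216 - 22350/101 = -44166/101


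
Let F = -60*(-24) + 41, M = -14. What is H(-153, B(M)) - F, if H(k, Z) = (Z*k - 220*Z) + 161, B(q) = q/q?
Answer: -1693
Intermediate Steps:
B(q) = 1
H(k, Z) = 161 - 220*Z + Z*k (H(k, Z) = (-220*Z + Z*k) + 161 = 161 - 220*Z + Z*k)
F = 1481 (F = 1440 + 41 = 1481)
H(-153, B(M)) - F = (161 - 220*1 + 1*(-153)) - 1*1481 = (161 - 220 - 153) - 1481 = -212 - 1481 = -1693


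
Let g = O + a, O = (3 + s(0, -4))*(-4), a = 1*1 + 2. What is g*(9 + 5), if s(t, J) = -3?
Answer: 42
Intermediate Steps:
a = 3 (a = 1 + 2 = 3)
O = 0 (O = (3 - 3)*(-4) = 0*(-4) = 0)
g = 3 (g = 0 + 3 = 3)
g*(9 + 5) = 3*(9 + 5) = 3*14 = 42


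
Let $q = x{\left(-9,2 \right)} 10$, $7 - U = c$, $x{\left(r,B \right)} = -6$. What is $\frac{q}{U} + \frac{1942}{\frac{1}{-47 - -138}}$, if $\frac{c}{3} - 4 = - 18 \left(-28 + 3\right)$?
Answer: $\frac{47891674}{271} \approx 1.7672 \cdot 10^{5}$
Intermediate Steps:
$c = 1362$ ($c = 12 + 3 \left(- 18 \left(-28 + 3\right)\right) = 12 + 3 \left(\left(-18\right) \left(-25\right)\right) = 12 + 3 \cdot 450 = 12 + 1350 = 1362$)
$U = -1355$ ($U = 7 - 1362 = -1355$)
$q = -60$ ($q = \left(-6\right) 10 = -60$)
$\frac{q}{U} + \frac{1942}{\frac{1}{-47 - -138}} = - \frac{60}{-1355} + \frac{1942}{\frac{1}{-47 - -138}} = \left(-60\right) \left(- \frac{1}{1355}\right) + \frac{1942}{\frac{1}{-47 + \left(-1922 + 2060\right)}} = \frac{12}{271} + \frac{1942}{\frac{1}{-47 + 138}} = \frac{12}{271} + \frac{1942}{\frac{1}{91}} = \frac{12}{271} + 1942 \frac{1}{\frac{1}{91}} = \frac{12}{271} + 1942 \cdot 91 = \frac{12}{271} + 176722 = \frac{47891674}{271}$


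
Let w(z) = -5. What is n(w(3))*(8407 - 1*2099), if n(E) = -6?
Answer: -37848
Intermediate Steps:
n(w(3))*(8407 - 1*2099) = -6*(8407 - 1*2099) = -6*(8407 - 2099) = -6*6308 = -37848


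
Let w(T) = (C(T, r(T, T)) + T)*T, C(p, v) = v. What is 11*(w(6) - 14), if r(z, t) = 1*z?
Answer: 638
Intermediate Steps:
r(z, t) = z
w(T) = 2*T**2 (w(T) = (T + T)*T = (2*T)*T = 2*T**2)
11*(w(6) - 14) = 11*(2*6**2 - 14) = 11*(2*36 - 14) = 11*(72 - 14) = 11*58 = 638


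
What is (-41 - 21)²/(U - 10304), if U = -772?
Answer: -961/2769 ≈ -0.34706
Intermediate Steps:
(-41 - 21)²/(U - 10304) = (-41 - 21)²/(-772 - 10304) = (-62)²/(-11076) = 3844*(-1/11076) = -961/2769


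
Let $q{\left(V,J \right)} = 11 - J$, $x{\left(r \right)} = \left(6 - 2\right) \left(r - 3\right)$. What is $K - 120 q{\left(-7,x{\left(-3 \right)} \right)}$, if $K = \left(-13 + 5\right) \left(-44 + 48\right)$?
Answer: $-4232$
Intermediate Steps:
$x{\left(r \right)} = -12 + 4 r$ ($x{\left(r \right)} = 4 \left(-3 + r\right) = -12 + 4 r$)
$K = -32$ ($K = \left(-8\right) 4 = -32$)
$K - 120 q{\left(-7,x{\left(-3 \right)} \right)} = -32 - 120 \left(11 - \left(-12 + 4 \left(-3\right)\right)\right) = -32 - 120 \left(11 - \left(-12 - 12\right)\right) = -32 - 120 \left(11 - -24\right) = -32 - 120 \left(11 + 24\right) = -32 - 4200 = -4232$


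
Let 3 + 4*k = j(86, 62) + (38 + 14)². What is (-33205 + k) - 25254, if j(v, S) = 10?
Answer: -231125/4 ≈ -57781.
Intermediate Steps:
k = 2711/4 (k = -¾ + (10 + (38 + 14)²)/4 = -¾ + (10 + 52²)/4 = -¾ + (10 + 2704)/4 = -¾ + (¼)*2714 = -¾ + 1357/2 = 2711/4 ≈ 677.75)
(-33205 + k) - 25254 = (-33205 + 2711/4) - 25254 = -130109/4 - 25254 = -231125/4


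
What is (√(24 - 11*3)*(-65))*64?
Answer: -12480*I ≈ -12480.0*I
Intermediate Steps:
(√(24 - 11*3)*(-65))*64 = (√(24 - 33)*(-65))*64 = (√(-9)*(-65))*64 = ((3*I)*(-65))*64 = -195*I*64 = -12480*I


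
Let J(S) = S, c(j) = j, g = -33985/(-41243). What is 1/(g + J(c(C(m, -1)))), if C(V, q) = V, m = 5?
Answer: 41243/240200 ≈ 0.17170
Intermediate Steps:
g = 33985/41243 (g = -33985*(-1/41243) = 33985/41243 ≈ 0.82402)
1/(g + J(c(C(m, -1)))) = 1/(33985/41243 + 5) = 1/(240200/41243) = 41243/240200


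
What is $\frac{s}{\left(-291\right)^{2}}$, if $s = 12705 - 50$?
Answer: $\frac{12655}{84681} \approx 0.14944$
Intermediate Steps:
$s = 12655$ ($s = 12705 - 50 = 12655$)
$\frac{s}{\left(-291\right)^{2}} = \frac{12655}{\left(-291\right)^{2}} = \frac{12655}{84681}$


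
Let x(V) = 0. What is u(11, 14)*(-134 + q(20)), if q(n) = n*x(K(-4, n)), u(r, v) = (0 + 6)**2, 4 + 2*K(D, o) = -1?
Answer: -4824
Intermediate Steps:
K(D, o) = -5/2 (K(D, o) = -2 + (1/2)*(-1) = -2 - 1/2 = -5/2)
u(r, v) = 36 (u(r, v) = 6**2 = 36)
q(n) = 0 (q(n) = n*0 = 0)
u(11, 14)*(-134 + q(20)) = 36*(-134 + 0) = 36*(-134) = -4824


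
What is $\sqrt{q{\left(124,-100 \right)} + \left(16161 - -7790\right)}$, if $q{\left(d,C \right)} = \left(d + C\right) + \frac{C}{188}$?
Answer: $\frac{60 \sqrt{14711}}{47} \approx 154.84$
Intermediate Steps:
$q{\left(d,C \right)} = d + \frac{189 C}{188}$ ($q{\left(d,C \right)} = \left(C + d\right) + C \frac{1}{188} = \left(C + d\right) + \frac{C}{188} = d + \frac{189 C}{188}$)
$\sqrt{q{\left(124,-100 \right)} + \left(16161 - -7790\right)} = \sqrt{\left(124 + \frac{189}{188} \left(-100\right)\right) + \left(16161 - -7790\right)} = \sqrt{\left(124 - \frac{4725}{47}\right) + \left(16161 + 7790\right)} = \sqrt{\frac{1103}{47} + 23951} = \sqrt{\frac{1126800}{47}} = \frac{60 \sqrt{14711}}{47}$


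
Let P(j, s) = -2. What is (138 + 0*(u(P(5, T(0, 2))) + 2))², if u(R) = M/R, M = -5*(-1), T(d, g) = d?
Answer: 19044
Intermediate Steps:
M = 5
u(R) = 5/R
(138 + 0*(u(P(5, T(0, 2))) + 2))² = (138 + 0*(5/(-2) + 2))² = (138 + 0*(5*(-½) + 2))² = (138 + 0*(-5/2 + 2))² = (138 + 0*(-½))² = (138 + 0)² = 138² = 19044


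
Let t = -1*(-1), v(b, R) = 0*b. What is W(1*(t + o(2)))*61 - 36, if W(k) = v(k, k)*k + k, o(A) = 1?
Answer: 86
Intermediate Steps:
v(b, R) = 0
t = 1
W(k) = k (W(k) = 0*k + k = 0 + k = k)
W(1*(t + o(2)))*61 - 36 = (1*(1 + 1))*61 - 36 = (1*2)*61 - 36 = 2*61 - 36 = 122 - 36 = 86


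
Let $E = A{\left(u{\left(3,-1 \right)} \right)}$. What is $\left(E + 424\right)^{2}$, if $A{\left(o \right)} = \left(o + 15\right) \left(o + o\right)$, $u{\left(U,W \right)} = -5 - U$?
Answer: $97344$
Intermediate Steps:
$A{\left(o \right)} = 2 o \left(15 + o\right)$ ($A{\left(o \right)} = \left(15 + o\right) 2 o = 2 o \left(15 + o\right)$)
$E = -112$ ($E = 2 \left(-5 - 3\right) \left(15 - 8\right) = 2 \left(-8\right) \left(15 - 8\right) = 2 \left(-8\right) 7 = -112$)
$\left(E + 424\right)^{2} = \left(-112 + 424\right)^{2} = 312^{2} = 97344$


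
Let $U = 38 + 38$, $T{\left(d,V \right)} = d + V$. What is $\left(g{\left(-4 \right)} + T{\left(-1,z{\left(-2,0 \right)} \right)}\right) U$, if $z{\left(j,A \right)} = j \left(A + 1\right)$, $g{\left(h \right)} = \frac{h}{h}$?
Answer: $-152$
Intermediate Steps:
$g{\left(h \right)} = 1$
$z{\left(j,A \right)} = j \left(1 + A\right)$
$T{\left(d,V \right)} = V + d$
$U = 76$
$\left(g{\left(-4 \right)} + T{\left(-1,z{\left(-2,0 \right)} \right)}\right) U = \left(1 - \left(1 + 2 \left(1 + 0\right)\right)\right) 76 = \left(1 - 3\right) 76 = \left(-2\right) 76 = -152$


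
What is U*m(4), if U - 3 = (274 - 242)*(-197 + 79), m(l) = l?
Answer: -15092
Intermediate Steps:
U = -3773 (U = 3 + (274 - 242)*(-197 + 79) = 3 + 32*(-118) = 3 - 3776 = -3773)
U*m(4) = -3773*4 = -15092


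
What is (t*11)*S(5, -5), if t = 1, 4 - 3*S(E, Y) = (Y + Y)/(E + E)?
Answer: 55/3 ≈ 18.333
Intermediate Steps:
S(E, Y) = 4/3 - Y/(3*E) (S(E, Y) = 4/3 - (Y + Y)/(3*(E + E)) = 4/3 - 2*Y/(3*(2*E)) = 4/3 - 2*Y*1/(2*E)/3 = 4/3 - Y/(3*E))
(t*11)*S(5, -5) = (1*11)*((⅓)*(-1*(-5) + 4*5)/5) = 11*((⅓)*(⅕)*(5 + 20)) = 11*((⅓)*(⅕)*25) = 11*(5/3) = 55/3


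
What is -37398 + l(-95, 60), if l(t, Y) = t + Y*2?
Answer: -37373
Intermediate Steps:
l(t, Y) = t + 2*Y
-37398 + l(-95, 60) = -37398 + (-95 + 2*60) = -37398 + (-95 + 120) = -37398 + 25 = -37373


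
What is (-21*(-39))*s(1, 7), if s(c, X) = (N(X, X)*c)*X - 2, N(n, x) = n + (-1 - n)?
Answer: -7371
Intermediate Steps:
N(n, x) = -1
s(c, X) = -2 - X*c (s(c, X) = (-c)*X - 2 = -X*c - 2 = -2 - X*c)
(-21*(-39))*s(1, 7) = (-21*(-39))*(-2 - 1*7*1) = 819*(-2 - 7) = 819*(-9) = -7371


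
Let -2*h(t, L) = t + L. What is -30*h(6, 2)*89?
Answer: 10680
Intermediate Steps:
h(t, L) = -L/2 - t/2 (h(t, L) = -(t + L)/2 = -(L + t)/2 = -L/2 - t/2)
-30*h(6, 2)*89 = -30*(-½*2 - ½*6)*89 = -30*(-1 - 3)*89 = -(-120)*89 = -30*(-356) = 10680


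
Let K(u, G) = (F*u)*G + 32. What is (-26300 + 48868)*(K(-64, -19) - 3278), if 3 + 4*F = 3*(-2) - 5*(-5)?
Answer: 36515024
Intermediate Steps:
F = 4 (F = -¾ + (3*(-2) - 5*(-5))/4 = -¾ + (-6 + 25)/4 = -¾ + (¼)*19 = -¾ + 19/4 = 4)
K(u, G) = 32 + 4*G*u (K(u, G) = (4*u)*G + 32 = 4*G*u + 32 = 32 + 4*G*u)
(-26300 + 48868)*(K(-64, -19) - 3278) = (-26300 + 48868)*((32 + 4*(-19)*(-64)) - 3278) = 22568*((32 + 4864) - 3278) = 22568*(4896 - 3278) = 22568*1618 = 36515024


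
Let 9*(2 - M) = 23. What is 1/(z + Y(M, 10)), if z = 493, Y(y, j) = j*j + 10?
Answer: 1/603 ≈ 0.0016584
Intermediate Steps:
M = -5/9 (M = 2 - 1/9*23 = 2 - 23/9 = -5/9 ≈ -0.55556)
Y(y, j) = 10 + j**2 (Y(y, j) = j**2 + 10 = 10 + j**2)
1/(z + Y(M, 10)) = 1/(493 + (10 + 10**2)) = 1/(493 + (10 + 100)) = 1/(493 + 110) = 1/603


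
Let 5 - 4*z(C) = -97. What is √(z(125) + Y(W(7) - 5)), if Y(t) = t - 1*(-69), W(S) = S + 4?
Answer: √402/2 ≈ 10.025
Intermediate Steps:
W(S) = 4 + S
z(C) = 51/2 (z(C) = 5/4 - ¼*(-97) = 5/4 + 97/4 = 51/2)
Y(t) = 69 + t (Y(t) = t + 69 = 69 + t)
√(z(125) + Y(W(7) - 5)) = √(51/2 + (69 + ((4 + 7) - 5))) = √(51/2 + (69 + (11 - 5))) = √(51/2 + (69 + 6)) = √(51/2 + 75) = √(201/2) = √402/2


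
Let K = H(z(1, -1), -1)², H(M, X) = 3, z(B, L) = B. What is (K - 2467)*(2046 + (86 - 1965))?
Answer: -410486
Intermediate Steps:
K = 9 (K = 3² = 9)
(K - 2467)*(2046 + (86 - 1965)) = (9 - 2467)*(2046 + (86 - 1965)) = -2458*(2046 - 1879) = -2458*167 = -410486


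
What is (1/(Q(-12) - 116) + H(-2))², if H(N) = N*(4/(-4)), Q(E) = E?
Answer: 65025/16384 ≈ 3.9688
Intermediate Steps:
H(N) = -N (H(N) = N*(4*(-¼)) = N*(-1) = -N)
(1/(Q(-12) - 116) + H(-2))² = (1/(-12 - 116) - 1*(-2))² = (1/(-128) + 2)² = (-1/128 + 2)² = (255/128)² = 65025/16384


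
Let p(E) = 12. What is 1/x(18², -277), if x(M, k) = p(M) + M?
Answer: 1/336 ≈ 0.0029762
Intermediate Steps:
x(M, k) = 12 + M
1/x(18², -277) = 1/(12 + 18²) = 1/(12 + 324) = 1/336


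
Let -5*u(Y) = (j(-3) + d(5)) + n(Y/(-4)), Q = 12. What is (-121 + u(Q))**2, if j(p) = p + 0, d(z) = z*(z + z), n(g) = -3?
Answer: 421201/25 ≈ 16848.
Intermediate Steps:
d(z) = 2*z**2 (d(z) = z*(2*z) = 2*z**2)
j(p) = p
u(Y) = -44/5 (u(Y) = -((-3 + 2*5**2) - 3)/5 = -((-3 + 2*25) - 3)/5 = -((-3 + 50) - 3)/5 = -(47 - 3)/5 = -1/5*44 = -44/5)
(-121 + u(Q))**2 = (-121 - 44/5)**2 = (-649/5)**2 = 421201/25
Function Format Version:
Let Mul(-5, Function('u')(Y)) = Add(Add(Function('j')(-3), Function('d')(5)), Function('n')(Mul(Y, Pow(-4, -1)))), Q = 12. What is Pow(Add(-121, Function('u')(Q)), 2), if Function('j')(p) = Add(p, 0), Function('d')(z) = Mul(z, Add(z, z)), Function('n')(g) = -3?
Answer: Rational(421201, 25) ≈ 16848.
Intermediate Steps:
Function('d')(z) = Mul(2, Pow(z, 2)) (Function('d')(z) = Mul(z, Mul(2, z)) = Mul(2, Pow(z, 2)))
Function('j')(p) = p
Function('u')(Y) = Rational(-44, 5) (Function('u')(Y) = Mul(Rational(-1, 5), Add(Add(-3, Mul(2, Pow(5, 2))), -3)) = Mul(Rational(-1, 5), Add(Add(-3, Mul(2, 25)), -3)) = Mul(Rational(-1, 5), Add(Add(-3, 50), -3)) = Mul(Rational(-1, 5), Add(47, -3)) = Mul(Rational(-1, 5), 44) = Rational(-44, 5))
Pow(Add(-121, Function('u')(Q)), 2) = Pow(Add(-121, Rational(-44, 5)), 2) = Pow(Rational(-649, 5), 2) = Rational(421201, 25)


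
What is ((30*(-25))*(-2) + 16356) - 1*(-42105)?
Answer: 59961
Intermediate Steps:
((30*(-25))*(-2) + 16356) - 1*(-42105) = (-750*(-2) + 16356) + 42105 = (1500 + 16356) + 42105 = 17856 + 42105 = 59961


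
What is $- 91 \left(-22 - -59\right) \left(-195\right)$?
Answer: $656565$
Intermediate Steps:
$- 91 \left(-22 - -59\right) \left(-195\right) = - 91 \left(-22 + 59\right) \left(-195\right) = \left(-91\right) 37 \left(-195\right) = \left(-3367\right) \left(-195\right) = 656565$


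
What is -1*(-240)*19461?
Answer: 4670640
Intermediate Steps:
-1*(-240)*19461 = 240*19461 = 4670640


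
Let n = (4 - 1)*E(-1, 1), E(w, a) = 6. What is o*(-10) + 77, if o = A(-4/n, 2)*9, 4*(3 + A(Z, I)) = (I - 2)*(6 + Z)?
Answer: 347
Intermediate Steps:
n = 18 (n = (4 - 1)*6 = 3*6 = 18)
A(Z, I) = -3 + (-2 + I)*(6 + Z)/4 (A(Z, I) = -3 + ((I - 2)*(6 + Z))/4 = -3 + ((-2 + I)*(6 + Z))/4 = -3 + (-2 + I)*(6 + Z)/4)
o = -27 (o = (-6 - (-2)/18 + (3/2)*2 + (¼)*2*(-4/18))*9 = (-6 - (-2)/18 + 3 + (¼)*2*(-4*1/18))*9 = (-6 - ½*(-2/9) + 3 + (¼)*2*(-2/9))*9 = (-6 + ⅑ + 3 - ⅑)*9 = -3*9 = -27)
o*(-10) + 77 = -27*(-10) + 77 = 270 + 77 = 347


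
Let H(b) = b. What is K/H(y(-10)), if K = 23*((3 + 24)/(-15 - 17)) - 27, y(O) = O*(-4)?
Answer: -297/256 ≈ -1.1602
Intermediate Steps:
y(O) = -4*O
K = -1485/32 (K = 23*(27/(-32)) - 27 = 23*(27*(-1/32)) - 27 = 23*(-27/32) - 27 = -621/32 - 27 = -1485/32 ≈ -46.406)
K/H(y(-10)) = -1485/(32*((-4*(-10)))) = -1485/32/40 = -1485/32*1/40 = -297/256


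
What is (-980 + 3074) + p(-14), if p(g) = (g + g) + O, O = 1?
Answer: 2067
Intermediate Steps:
p(g) = 1 + 2*g (p(g) = (g + g) + 1 = 2*g + 1 = 1 + 2*g)
(-980 + 3074) + p(-14) = (-980 + 3074) + (1 + 2*(-14)) = 2094 + (1 - 28) = 2094 - 27 = 2067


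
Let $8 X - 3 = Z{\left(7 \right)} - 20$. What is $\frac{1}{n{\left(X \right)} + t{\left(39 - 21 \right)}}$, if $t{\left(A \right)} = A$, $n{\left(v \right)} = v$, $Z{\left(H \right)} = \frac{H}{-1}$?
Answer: $\frac{1}{15} \approx 0.066667$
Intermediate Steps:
$Z{\left(H \right)} = - H$ ($Z{\left(H \right)} = H \left(-1\right) = - H$)
$X = -3$ ($X = \frac{3}{8} + \frac{\left(-1\right) 7 - 20}{8} = \frac{3}{8} + \frac{-7 - 20}{8} = \frac{3}{8} + \frac{1}{8} \left(-27\right) = \frac{3}{8} - \frac{27}{8} = -3$)
$\frac{1}{n{\left(X \right)} + t{\left(39 - 21 \right)}} = \frac{1}{-3 + \left(39 - 21\right)} = \frac{1}{-3 + 18} = \frac{1}{15}$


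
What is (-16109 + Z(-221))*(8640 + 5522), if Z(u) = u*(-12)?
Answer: -190578034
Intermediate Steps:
Z(u) = -12*u
(-16109 + Z(-221))*(8640 + 5522) = (-16109 - 12*(-221))*(8640 + 5522) = (-16109 + 2652)*14162 = -13457*14162 = -190578034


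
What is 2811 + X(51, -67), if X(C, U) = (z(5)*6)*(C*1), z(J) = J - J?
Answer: 2811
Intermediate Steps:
z(J) = 0
X(C, U) = 0 (X(C, U) = (0*6)*(C*1) = 0*C = 0)
2811 + X(51, -67) = 2811 + 0 = 2811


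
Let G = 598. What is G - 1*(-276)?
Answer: 874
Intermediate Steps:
G - 1*(-276) = 598 - 1*(-276) = 598 + 276 = 874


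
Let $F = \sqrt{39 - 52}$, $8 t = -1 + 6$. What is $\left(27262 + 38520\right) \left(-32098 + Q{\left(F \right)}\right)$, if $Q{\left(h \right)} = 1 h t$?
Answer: $-2111470636 + \frac{164455 i \sqrt{13}}{4} \approx -2.1115 \cdot 10^{9} + 1.4824 \cdot 10^{5} i$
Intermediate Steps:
$t = \frac{5}{8}$ ($t = \frac{-1 + 6}{8} = \frac{1}{8} \cdot 5 = \frac{5}{8} \approx 0.625$)
$F = i \sqrt{13}$ ($F = \sqrt{-13} = i \sqrt{13} \approx 3.6056 i$)
$Q{\left(h \right)} = \frac{5 h}{8}$ ($Q{\left(h \right)} = 1 h \frac{5}{8} = h \frac{5}{8} = \frac{5 h}{8}$)
$\left(27262 + 38520\right) \left(-32098 + Q{\left(F \right)}\right) = \left(27262 + 38520\right) \left(-32098 + \frac{5 i \sqrt{13}}{8}\right) = 65782 \left(-32098 + \frac{5 i \sqrt{13}}{8}\right) = -2111470636 + \frac{164455 i \sqrt{13}}{4}$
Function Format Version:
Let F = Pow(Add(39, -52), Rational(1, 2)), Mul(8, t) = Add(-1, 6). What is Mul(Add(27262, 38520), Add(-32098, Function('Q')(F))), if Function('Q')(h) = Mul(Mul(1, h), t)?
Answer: Add(-2111470636, Mul(Rational(164455, 4), I, Pow(13, Rational(1, 2)))) ≈ Add(-2.1115e+9, Mul(1.4824e+5, I))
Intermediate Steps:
t = Rational(5, 8) (t = Mul(Rational(1, 8), Add(-1, 6)) = Mul(Rational(1, 8), 5) = Rational(5, 8) ≈ 0.62500)
F = Mul(I, Pow(13, Rational(1, 2))) (F = Pow(-13, Rational(1, 2)) = Mul(I, Pow(13, Rational(1, 2))) ≈ Mul(3.6056, I))
Function('Q')(h) = Mul(Rational(5, 8), h) (Function('Q')(h) = Mul(Mul(1, h), Rational(5, 8)) = Mul(h, Rational(5, 8)) = Mul(Rational(5, 8), h))
Mul(Add(27262, 38520), Add(-32098, Function('Q')(F))) = Mul(Add(27262, 38520), Add(-32098, Mul(Rational(5, 8), Mul(I, Pow(13, Rational(1, 2)))))) = Mul(65782, Add(-32098, Mul(Rational(5, 8), I, Pow(13, Rational(1, 2))))) = Add(-2111470636, Mul(Rational(164455, 4), I, Pow(13, Rational(1, 2))))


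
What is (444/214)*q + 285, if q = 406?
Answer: 120627/107 ≈ 1127.4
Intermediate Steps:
(444/214)*q + 285 = (444/214)*406 + 285 = (444*(1/214))*406 + 285 = (222/107)*406 + 285 = 90132/107 + 285 = 120627/107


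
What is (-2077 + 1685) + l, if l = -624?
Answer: -1016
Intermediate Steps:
(-2077 + 1685) + l = (-2077 + 1685) - 624 = -392 - 624 = -1016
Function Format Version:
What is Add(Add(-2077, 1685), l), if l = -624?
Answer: -1016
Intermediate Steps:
Add(Add(-2077, 1685), l) = Add(Add(-2077, 1685), -624) = Add(-392, -624) = -1016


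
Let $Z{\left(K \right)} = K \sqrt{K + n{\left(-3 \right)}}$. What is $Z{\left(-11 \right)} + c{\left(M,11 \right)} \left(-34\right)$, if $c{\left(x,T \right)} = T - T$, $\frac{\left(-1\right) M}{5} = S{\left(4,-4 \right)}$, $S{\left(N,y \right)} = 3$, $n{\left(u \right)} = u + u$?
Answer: $- 11 i \sqrt{17} \approx - 45.354 i$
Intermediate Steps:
$n{\left(u \right)} = 2 u$
$M = -15$ ($M = \left(-5\right) 3 = -15$)
$Z{\left(K \right)} = K \sqrt{-6 + K}$ ($Z{\left(K \right)} = K \sqrt{K + 2 \left(-3\right)} = K \sqrt{K - 6} = K \sqrt{-6 + K}$)
$c{\left(x,T \right)} = 0$
$Z{\left(-11 \right)} + c{\left(M,11 \right)} \left(-34\right) = - 11 \sqrt{-6 - 11} + 0 \left(-34\right) = - 11 \sqrt{-17} + 0 = - 11 i \sqrt{17} + 0 = - 11 i \sqrt{17}$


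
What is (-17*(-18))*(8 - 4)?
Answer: 1224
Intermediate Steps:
(-17*(-18))*(8 - 4) = 306*4 = 1224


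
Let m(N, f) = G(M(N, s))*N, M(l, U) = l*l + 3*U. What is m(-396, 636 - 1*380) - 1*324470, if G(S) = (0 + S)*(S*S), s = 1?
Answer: -1527183510930823034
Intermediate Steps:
M(l, U) = l² + 3*U
G(S) = S³ (G(S) = S*S² = S³)
m(N, f) = N*(3 + N²)³ (m(N, f) = (N² + 3*1)³*N = (N² + 3)³*N = (3 + N²)³*N = N*(3 + N²)³)
m(-396, 636 - 1*380) - 1*324470 = -396*(3 + (-396)²)³ - 1*324470 = -396*(3 + 156816)³ - 324470 = -396*156819³ - 324470 = -396*3856524017501259 - 324470 = -1527183510930498564 - 324470 = -1527183510930823034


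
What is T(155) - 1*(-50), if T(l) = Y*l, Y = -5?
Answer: -725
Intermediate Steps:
T(l) = -5*l
T(155) - 1*(-50) = -5*155 - 1*(-50) = -775 + 50 = -725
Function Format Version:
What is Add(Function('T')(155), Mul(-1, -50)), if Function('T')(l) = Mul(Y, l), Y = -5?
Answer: -725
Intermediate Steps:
Function('T')(l) = Mul(-5, l)
Add(Function('T')(155), Mul(-1, -50)) = Add(Mul(-5, 155), Mul(-1, -50)) = Add(-775, 50) = -725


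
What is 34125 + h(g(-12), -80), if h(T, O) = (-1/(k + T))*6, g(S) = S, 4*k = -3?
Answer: 580133/17 ≈ 34126.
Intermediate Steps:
k = -3/4 (k = (1/4)*(-3) = -3/4 ≈ -0.75000)
h(T, O) = -6/(-3/4 + T) (h(T, O) = (-1/(-3/4 + T))*6 = -1/(-3/4 + T)*6 = -6/(-3/4 + T))
34125 + h(g(-12), -80) = 34125 - 24/(-3 + 4*(-12)) = 34125 - 24/(-3 - 48) = 34125 - 24/(-51) = 34125 - 24*(-1/51) = 34125 + 8/17 = 580133/17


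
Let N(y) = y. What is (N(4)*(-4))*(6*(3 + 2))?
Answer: -480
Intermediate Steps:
(N(4)*(-4))*(6*(3 + 2)) = (4*(-4))*(6*(3 + 2)) = -96*5 = -16*30 = -480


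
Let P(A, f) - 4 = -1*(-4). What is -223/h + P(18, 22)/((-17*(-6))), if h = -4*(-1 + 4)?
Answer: 1269/68 ≈ 18.662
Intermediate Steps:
h = -12 (h = -4*3 = -12)
P(A, f) = 8 (P(A, f) = 4 - 1*(-4) = 4 + 4 = 8)
-223/h + P(18, 22)/((-17*(-6))) = -223/(-12) + 8/((-17*(-6))) = -223*(-1/12) + 8/102 = 223/12 + 8*(1/102) = 223/12 + 4/51 = 1269/68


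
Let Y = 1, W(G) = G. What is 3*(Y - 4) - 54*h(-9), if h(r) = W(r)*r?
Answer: -4383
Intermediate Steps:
h(r) = r² (h(r) = r*r = r²)
3*(Y - 4) - 54*h(-9) = 3*(1 - 4) - 54*(-9)² = 3*(-3) - 54*81 = -9 - 4374 = -4383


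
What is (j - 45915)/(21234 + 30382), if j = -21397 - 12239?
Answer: -79551/51616 ≈ -1.5412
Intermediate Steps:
j = -33636
(j - 45915)/(21234 + 30382) = (-33636 - 45915)/(21234 + 30382) = -79551/51616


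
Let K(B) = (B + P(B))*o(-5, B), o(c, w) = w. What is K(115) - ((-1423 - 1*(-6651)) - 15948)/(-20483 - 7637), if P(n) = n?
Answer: 18594082/703 ≈ 26450.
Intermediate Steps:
K(B) = 2*B² (K(B) = (B + B)*B = (2*B)*B = 2*B²)
K(115) - ((-1423 - 1*(-6651)) - 15948)/(-20483 - 7637) = 2*115² - ((-1423 - 1*(-6651)) - 15948)/(-20483 - 7637) = 2*13225 - ((-1423 + 6651) - 15948)/(-28120) = 26450 - (5228 - 15948)*(-1)/28120 = 26450 - (-10720)*(-1)/28120 = 26450 - 1*268/703 = 26450 - 268/703 = 18594082/703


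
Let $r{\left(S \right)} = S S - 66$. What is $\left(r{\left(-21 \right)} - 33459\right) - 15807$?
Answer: $-48891$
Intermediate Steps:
$r{\left(S \right)} = -66 + S^{2}$ ($r{\left(S \right)} = S^{2} - 66 = -66 + S^{2}$)
$\left(r{\left(-21 \right)} - 33459\right) - 15807 = \left(\left(-66 + \left(-21\right)^{2}\right) - 33459\right) - 15807 = \left(\left(-66 + 441\right) - 33459\right) - 15807 = \left(375 - 33459\right) - 15807 = -33084 - 15807 = -48891$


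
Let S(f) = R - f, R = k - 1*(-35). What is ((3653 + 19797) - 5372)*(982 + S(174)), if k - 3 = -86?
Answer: 13739280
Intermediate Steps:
k = -83 (k = 3 - 86 = -83)
R = -48 (R = -83 - 1*(-35) = -83 + 35 = -48)
S(f) = -48 - f
((3653 + 19797) - 5372)*(982 + S(174)) = ((3653 + 19797) - 5372)*(982 + (-48 - 1*174)) = (23450 - 5372)*(982 + (-48 - 174)) = 18078*(982 - 222) = 18078*760 = 13739280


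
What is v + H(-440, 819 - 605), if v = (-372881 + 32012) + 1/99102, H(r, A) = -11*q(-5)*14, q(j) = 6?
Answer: -33872369885/99102 ≈ -3.4179e+5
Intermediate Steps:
H(r, A) = -924 (H(r, A) = -11*6*14 = -66*14 = -924)
v = -33780799637/99102 (v = -340869 + 1/99102 = -33780799637/99102 ≈ -3.4087e+5)
v + H(-440, 819 - 605) = -33780799637/99102 - 924 = -33872369885/99102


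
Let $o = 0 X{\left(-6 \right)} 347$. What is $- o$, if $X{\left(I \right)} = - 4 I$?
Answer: $0$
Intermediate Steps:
$o = 0$ ($o = 0 \left(\left(-4\right) \left(-6\right)\right) 347 = 0 \cdot 24 \cdot 347 = 0 \cdot 347 = 0$)
$- o = \left(-1\right) 0 = 0$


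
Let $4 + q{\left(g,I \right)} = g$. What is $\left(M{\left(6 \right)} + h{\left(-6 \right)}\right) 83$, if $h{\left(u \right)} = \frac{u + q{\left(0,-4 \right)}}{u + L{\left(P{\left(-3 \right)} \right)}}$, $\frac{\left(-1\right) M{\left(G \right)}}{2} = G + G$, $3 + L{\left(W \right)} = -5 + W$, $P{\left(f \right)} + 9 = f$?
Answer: $- \frac{25481}{13} \approx -1960.1$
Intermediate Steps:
$q{\left(g,I \right)} = -4 + g$
$P{\left(f \right)} = -9 + f$
$L{\left(W \right)} = -8 + W$ ($L{\left(W \right)} = -3 + \left(-5 + W\right) = -8 + W$)
$M{\left(G \right)} = - 4 G$ ($M{\left(G \right)} = - 2 \left(G + G\right) = - 2 \cdot 2 G = - 4 G$)
$h{\left(u \right)} = \frac{-4 + u}{-20 + u}$ ($h{\left(u \right)} = \frac{u + \left(-4 + 0\right)}{u - 20} = \frac{u - 4}{u - 20} = \frac{-4 + u}{u - 20} = \frac{-4 + u}{-20 + u}$)
$\left(M{\left(6 \right)} + h{\left(-6 \right)}\right) 83 = \left(\left(-4\right) 6 + \frac{-4 - 6}{-20 - 6}\right) 83 = \left(-24 + \frac{1}{-26} \left(-10\right)\right) 83 = \left(-24 - - \frac{5}{13}\right) 83 = \left(-24 + \frac{5}{13}\right) 83 = \left(- \frac{307}{13}\right) 83 = - \frac{25481}{13}$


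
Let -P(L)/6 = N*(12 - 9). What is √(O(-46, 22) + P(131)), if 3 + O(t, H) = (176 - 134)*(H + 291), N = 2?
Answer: √13107 ≈ 114.49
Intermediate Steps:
P(L) = -36 (P(L) = -12*(12 - 9) = -12*3 = -6*6 = -36)
O(t, H) = 12219 + 42*H (O(t, H) = -3 + (176 - 134)*(H + 291) = -3 + 42*(291 + H) = -3 + (12222 + 42*H) = 12219 + 42*H)
√(O(-46, 22) + P(131)) = √((12219 + 42*22) - 36) = √((12219 + 924) - 36) = √(13143 - 36) = √13107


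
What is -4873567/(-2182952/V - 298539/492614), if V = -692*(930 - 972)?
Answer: 8722060384923354/135503681753 ≈ 64368.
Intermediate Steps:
V = 29064 (V = -692*(-42) = 29064)
-4873567/(-2182952/V - 298539/492614) = -4873567/(-2182952/29064 - 298539/492614) = -4873567/(-2182952*1/29064 - 298539*1/492614) = -4873567/(-272869/3633 - 298539/492614) = -4873567/(-135503681753/1789666662) = -4873567*(-1789666662/135503681753) = 8722060384923354/135503681753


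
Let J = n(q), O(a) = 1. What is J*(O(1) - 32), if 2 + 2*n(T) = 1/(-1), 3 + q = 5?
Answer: 93/2 ≈ 46.500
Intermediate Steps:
q = 2 (q = -3 + 5 = 2)
n(T) = -3/2 (n(T) = -1 + (½)/(-1) = -1 + (½)*(-1) = -1 - ½ = -3/2)
J = -3/2 ≈ -1.5000
J*(O(1) - 32) = -3*(1 - 32)/2 = -3/2*(-31) = 93/2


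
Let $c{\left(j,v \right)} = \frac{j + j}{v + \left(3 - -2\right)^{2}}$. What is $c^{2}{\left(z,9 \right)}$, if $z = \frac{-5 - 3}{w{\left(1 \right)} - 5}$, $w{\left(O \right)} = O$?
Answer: $\frac{4}{289} \approx 0.013841$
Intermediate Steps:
$z = 2$ ($z = \frac{-5 - 3}{1 - 5} = - \frac{8}{-4} = \left(-8\right) \left(- \frac{1}{4}\right) = 2$)
$c{\left(j,v \right)} = \frac{2 j}{25 + v}$ ($c{\left(j,v \right)} = \frac{2 j}{v + \left(3 + 2\right)^{2}} = \frac{2 j}{v + 5^{2}} = \frac{2 j}{v + 25} = \frac{2 j}{25 + v}$)
$c^{2}{\left(z,9 \right)} = \left(2 \cdot 2 \frac{1}{25 + 9}\right)^{2} = \left(2 \cdot 2 \cdot \frac{1}{34}\right)^{2} = \left(\frac{2}{17}\right)^{2} = \frac{4}{289}$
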